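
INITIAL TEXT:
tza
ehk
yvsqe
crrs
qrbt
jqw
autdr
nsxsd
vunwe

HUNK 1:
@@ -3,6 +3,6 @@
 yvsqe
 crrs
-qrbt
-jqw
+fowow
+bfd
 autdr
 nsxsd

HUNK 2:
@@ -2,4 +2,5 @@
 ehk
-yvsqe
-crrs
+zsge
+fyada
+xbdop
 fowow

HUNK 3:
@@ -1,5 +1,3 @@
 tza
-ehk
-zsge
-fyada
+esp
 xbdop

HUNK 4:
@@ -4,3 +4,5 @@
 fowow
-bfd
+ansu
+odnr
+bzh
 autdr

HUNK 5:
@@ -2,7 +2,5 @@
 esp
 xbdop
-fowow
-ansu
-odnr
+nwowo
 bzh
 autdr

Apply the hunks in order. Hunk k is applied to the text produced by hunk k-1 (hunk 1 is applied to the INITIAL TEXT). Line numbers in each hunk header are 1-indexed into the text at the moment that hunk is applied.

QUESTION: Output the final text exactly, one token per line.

Hunk 1: at line 3 remove [qrbt,jqw] add [fowow,bfd] -> 9 lines: tza ehk yvsqe crrs fowow bfd autdr nsxsd vunwe
Hunk 2: at line 2 remove [yvsqe,crrs] add [zsge,fyada,xbdop] -> 10 lines: tza ehk zsge fyada xbdop fowow bfd autdr nsxsd vunwe
Hunk 3: at line 1 remove [ehk,zsge,fyada] add [esp] -> 8 lines: tza esp xbdop fowow bfd autdr nsxsd vunwe
Hunk 4: at line 4 remove [bfd] add [ansu,odnr,bzh] -> 10 lines: tza esp xbdop fowow ansu odnr bzh autdr nsxsd vunwe
Hunk 5: at line 2 remove [fowow,ansu,odnr] add [nwowo] -> 8 lines: tza esp xbdop nwowo bzh autdr nsxsd vunwe

Answer: tza
esp
xbdop
nwowo
bzh
autdr
nsxsd
vunwe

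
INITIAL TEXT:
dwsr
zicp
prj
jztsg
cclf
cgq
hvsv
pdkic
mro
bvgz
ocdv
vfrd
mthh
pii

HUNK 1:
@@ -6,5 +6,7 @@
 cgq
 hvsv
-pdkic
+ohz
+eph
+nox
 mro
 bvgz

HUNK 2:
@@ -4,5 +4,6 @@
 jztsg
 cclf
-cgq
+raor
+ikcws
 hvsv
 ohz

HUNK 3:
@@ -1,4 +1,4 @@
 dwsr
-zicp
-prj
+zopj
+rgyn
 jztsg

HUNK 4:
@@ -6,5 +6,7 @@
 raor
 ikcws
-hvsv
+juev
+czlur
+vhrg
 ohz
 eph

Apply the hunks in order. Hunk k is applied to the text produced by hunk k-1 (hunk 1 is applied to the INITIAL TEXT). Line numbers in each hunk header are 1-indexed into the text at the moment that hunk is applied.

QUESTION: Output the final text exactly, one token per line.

Answer: dwsr
zopj
rgyn
jztsg
cclf
raor
ikcws
juev
czlur
vhrg
ohz
eph
nox
mro
bvgz
ocdv
vfrd
mthh
pii

Derivation:
Hunk 1: at line 6 remove [pdkic] add [ohz,eph,nox] -> 16 lines: dwsr zicp prj jztsg cclf cgq hvsv ohz eph nox mro bvgz ocdv vfrd mthh pii
Hunk 2: at line 4 remove [cgq] add [raor,ikcws] -> 17 lines: dwsr zicp prj jztsg cclf raor ikcws hvsv ohz eph nox mro bvgz ocdv vfrd mthh pii
Hunk 3: at line 1 remove [zicp,prj] add [zopj,rgyn] -> 17 lines: dwsr zopj rgyn jztsg cclf raor ikcws hvsv ohz eph nox mro bvgz ocdv vfrd mthh pii
Hunk 4: at line 6 remove [hvsv] add [juev,czlur,vhrg] -> 19 lines: dwsr zopj rgyn jztsg cclf raor ikcws juev czlur vhrg ohz eph nox mro bvgz ocdv vfrd mthh pii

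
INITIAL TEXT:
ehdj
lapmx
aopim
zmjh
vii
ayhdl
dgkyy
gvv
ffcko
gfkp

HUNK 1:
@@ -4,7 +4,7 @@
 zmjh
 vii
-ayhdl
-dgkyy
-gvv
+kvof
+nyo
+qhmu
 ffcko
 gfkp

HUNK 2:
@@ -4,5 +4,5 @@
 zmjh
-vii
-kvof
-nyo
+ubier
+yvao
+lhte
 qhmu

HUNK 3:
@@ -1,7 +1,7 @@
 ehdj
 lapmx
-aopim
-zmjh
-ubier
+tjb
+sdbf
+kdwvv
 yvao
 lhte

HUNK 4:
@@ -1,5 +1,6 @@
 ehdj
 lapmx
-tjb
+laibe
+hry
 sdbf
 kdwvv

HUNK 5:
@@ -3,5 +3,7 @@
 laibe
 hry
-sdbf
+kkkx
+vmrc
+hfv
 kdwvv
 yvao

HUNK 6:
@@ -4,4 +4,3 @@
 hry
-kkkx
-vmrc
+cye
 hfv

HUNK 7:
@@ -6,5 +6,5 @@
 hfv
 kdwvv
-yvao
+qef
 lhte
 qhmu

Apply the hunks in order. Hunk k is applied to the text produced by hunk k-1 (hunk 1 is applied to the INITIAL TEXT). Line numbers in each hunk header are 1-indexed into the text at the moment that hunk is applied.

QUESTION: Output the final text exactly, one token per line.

Answer: ehdj
lapmx
laibe
hry
cye
hfv
kdwvv
qef
lhte
qhmu
ffcko
gfkp

Derivation:
Hunk 1: at line 4 remove [ayhdl,dgkyy,gvv] add [kvof,nyo,qhmu] -> 10 lines: ehdj lapmx aopim zmjh vii kvof nyo qhmu ffcko gfkp
Hunk 2: at line 4 remove [vii,kvof,nyo] add [ubier,yvao,lhte] -> 10 lines: ehdj lapmx aopim zmjh ubier yvao lhte qhmu ffcko gfkp
Hunk 3: at line 1 remove [aopim,zmjh,ubier] add [tjb,sdbf,kdwvv] -> 10 lines: ehdj lapmx tjb sdbf kdwvv yvao lhte qhmu ffcko gfkp
Hunk 4: at line 1 remove [tjb] add [laibe,hry] -> 11 lines: ehdj lapmx laibe hry sdbf kdwvv yvao lhte qhmu ffcko gfkp
Hunk 5: at line 3 remove [sdbf] add [kkkx,vmrc,hfv] -> 13 lines: ehdj lapmx laibe hry kkkx vmrc hfv kdwvv yvao lhte qhmu ffcko gfkp
Hunk 6: at line 4 remove [kkkx,vmrc] add [cye] -> 12 lines: ehdj lapmx laibe hry cye hfv kdwvv yvao lhte qhmu ffcko gfkp
Hunk 7: at line 6 remove [yvao] add [qef] -> 12 lines: ehdj lapmx laibe hry cye hfv kdwvv qef lhte qhmu ffcko gfkp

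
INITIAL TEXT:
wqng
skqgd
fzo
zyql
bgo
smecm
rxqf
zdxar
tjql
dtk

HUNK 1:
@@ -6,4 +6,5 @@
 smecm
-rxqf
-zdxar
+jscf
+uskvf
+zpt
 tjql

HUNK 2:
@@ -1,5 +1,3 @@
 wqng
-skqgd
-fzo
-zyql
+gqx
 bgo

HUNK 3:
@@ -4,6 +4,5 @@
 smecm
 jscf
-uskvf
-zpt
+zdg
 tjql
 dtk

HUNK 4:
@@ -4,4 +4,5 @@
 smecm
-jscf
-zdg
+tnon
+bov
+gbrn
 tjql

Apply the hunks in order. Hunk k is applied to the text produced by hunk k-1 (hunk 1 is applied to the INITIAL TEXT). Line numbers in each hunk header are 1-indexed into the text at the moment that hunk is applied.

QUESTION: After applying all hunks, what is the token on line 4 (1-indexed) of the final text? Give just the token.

Answer: smecm

Derivation:
Hunk 1: at line 6 remove [rxqf,zdxar] add [jscf,uskvf,zpt] -> 11 lines: wqng skqgd fzo zyql bgo smecm jscf uskvf zpt tjql dtk
Hunk 2: at line 1 remove [skqgd,fzo,zyql] add [gqx] -> 9 lines: wqng gqx bgo smecm jscf uskvf zpt tjql dtk
Hunk 3: at line 4 remove [uskvf,zpt] add [zdg] -> 8 lines: wqng gqx bgo smecm jscf zdg tjql dtk
Hunk 4: at line 4 remove [jscf,zdg] add [tnon,bov,gbrn] -> 9 lines: wqng gqx bgo smecm tnon bov gbrn tjql dtk
Final line 4: smecm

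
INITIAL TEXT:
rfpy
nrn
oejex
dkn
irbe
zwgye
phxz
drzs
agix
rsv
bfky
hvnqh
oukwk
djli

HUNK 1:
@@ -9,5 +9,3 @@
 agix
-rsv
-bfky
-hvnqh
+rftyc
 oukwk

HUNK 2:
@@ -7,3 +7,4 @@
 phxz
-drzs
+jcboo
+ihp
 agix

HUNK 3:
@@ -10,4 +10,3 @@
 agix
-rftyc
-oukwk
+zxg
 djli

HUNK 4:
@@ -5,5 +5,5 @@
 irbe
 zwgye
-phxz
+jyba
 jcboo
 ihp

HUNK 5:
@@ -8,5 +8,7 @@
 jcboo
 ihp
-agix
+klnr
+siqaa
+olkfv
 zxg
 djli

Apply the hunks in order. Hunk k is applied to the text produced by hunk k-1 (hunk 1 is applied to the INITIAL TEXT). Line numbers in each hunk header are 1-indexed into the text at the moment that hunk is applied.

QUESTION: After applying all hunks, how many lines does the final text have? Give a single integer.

Hunk 1: at line 9 remove [rsv,bfky,hvnqh] add [rftyc] -> 12 lines: rfpy nrn oejex dkn irbe zwgye phxz drzs agix rftyc oukwk djli
Hunk 2: at line 7 remove [drzs] add [jcboo,ihp] -> 13 lines: rfpy nrn oejex dkn irbe zwgye phxz jcboo ihp agix rftyc oukwk djli
Hunk 3: at line 10 remove [rftyc,oukwk] add [zxg] -> 12 lines: rfpy nrn oejex dkn irbe zwgye phxz jcboo ihp agix zxg djli
Hunk 4: at line 5 remove [phxz] add [jyba] -> 12 lines: rfpy nrn oejex dkn irbe zwgye jyba jcboo ihp agix zxg djli
Hunk 5: at line 8 remove [agix] add [klnr,siqaa,olkfv] -> 14 lines: rfpy nrn oejex dkn irbe zwgye jyba jcboo ihp klnr siqaa olkfv zxg djli
Final line count: 14

Answer: 14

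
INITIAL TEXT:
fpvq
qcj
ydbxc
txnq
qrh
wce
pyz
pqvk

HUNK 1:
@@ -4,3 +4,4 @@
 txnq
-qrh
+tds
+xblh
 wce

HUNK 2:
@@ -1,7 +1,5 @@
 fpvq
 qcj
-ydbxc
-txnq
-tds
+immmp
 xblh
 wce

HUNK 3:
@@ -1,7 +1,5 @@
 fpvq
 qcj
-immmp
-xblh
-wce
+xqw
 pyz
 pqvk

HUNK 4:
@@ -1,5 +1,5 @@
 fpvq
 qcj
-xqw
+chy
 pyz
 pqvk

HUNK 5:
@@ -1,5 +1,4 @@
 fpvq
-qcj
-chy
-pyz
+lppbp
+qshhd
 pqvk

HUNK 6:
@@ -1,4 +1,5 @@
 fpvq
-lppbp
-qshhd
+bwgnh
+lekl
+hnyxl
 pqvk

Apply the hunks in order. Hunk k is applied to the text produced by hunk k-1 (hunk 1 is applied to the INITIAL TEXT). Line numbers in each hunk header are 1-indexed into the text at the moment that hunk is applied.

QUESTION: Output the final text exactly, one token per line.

Answer: fpvq
bwgnh
lekl
hnyxl
pqvk

Derivation:
Hunk 1: at line 4 remove [qrh] add [tds,xblh] -> 9 lines: fpvq qcj ydbxc txnq tds xblh wce pyz pqvk
Hunk 2: at line 1 remove [ydbxc,txnq,tds] add [immmp] -> 7 lines: fpvq qcj immmp xblh wce pyz pqvk
Hunk 3: at line 1 remove [immmp,xblh,wce] add [xqw] -> 5 lines: fpvq qcj xqw pyz pqvk
Hunk 4: at line 1 remove [xqw] add [chy] -> 5 lines: fpvq qcj chy pyz pqvk
Hunk 5: at line 1 remove [qcj,chy,pyz] add [lppbp,qshhd] -> 4 lines: fpvq lppbp qshhd pqvk
Hunk 6: at line 1 remove [lppbp,qshhd] add [bwgnh,lekl,hnyxl] -> 5 lines: fpvq bwgnh lekl hnyxl pqvk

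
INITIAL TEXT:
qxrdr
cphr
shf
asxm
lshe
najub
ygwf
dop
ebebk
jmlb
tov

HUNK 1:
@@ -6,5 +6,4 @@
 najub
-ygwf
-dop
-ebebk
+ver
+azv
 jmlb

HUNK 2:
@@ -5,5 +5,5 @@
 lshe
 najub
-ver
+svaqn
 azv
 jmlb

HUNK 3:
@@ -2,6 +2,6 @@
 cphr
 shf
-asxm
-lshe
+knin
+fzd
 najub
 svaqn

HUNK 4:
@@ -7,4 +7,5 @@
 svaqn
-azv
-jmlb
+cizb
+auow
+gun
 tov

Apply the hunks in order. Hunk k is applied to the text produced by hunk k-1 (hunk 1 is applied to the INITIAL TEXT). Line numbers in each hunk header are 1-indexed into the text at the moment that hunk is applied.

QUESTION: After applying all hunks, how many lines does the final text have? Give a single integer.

Answer: 11

Derivation:
Hunk 1: at line 6 remove [ygwf,dop,ebebk] add [ver,azv] -> 10 lines: qxrdr cphr shf asxm lshe najub ver azv jmlb tov
Hunk 2: at line 5 remove [ver] add [svaqn] -> 10 lines: qxrdr cphr shf asxm lshe najub svaqn azv jmlb tov
Hunk 3: at line 2 remove [asxm,lshe] add [knin,fzd] -> 10 lines: qxrdr cphr shf knin fzd najub svaqn azv jmlb tov
Hunk 4: at line 7 remove [azv,jmlb] add [cizb,auow,gun] -> 11 lines: qxrdr cphr shf knin fzd najub svaqn cizb auow gun tov
Final line count: 11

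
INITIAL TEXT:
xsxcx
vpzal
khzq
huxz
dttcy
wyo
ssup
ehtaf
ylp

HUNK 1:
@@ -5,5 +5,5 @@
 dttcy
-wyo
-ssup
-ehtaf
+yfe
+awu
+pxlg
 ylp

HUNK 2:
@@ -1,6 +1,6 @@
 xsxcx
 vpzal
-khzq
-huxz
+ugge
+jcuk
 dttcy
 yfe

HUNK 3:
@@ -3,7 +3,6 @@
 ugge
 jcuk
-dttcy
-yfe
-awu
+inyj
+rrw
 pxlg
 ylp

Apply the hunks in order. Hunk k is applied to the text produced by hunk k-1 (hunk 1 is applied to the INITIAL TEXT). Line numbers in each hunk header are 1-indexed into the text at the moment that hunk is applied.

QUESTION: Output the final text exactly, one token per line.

Answer: xsxcx
vpzal
ugge
jcuk
inyj
rrw
pxlg
ylp

Derivation:
Hunk 1: at line 5 remove [wyo,ssup,ehtaf] add [yfe,awu,pxlg] -> 9 lines: xsxcx vpzal khzq huxz dttcy yfe awu pxlg ylp
Hunk 2: at line 1 remove [khzq,huxz] add [ugge,jcuk] -> 9 lines: xsxcx vpzal ugge jcuk dttcy yfe awu pxlg ylp
Hunk 3: at line 3 remove [dttcy,yfe,awu] add [inyj,rrw] -> 8 lines: xsxcx vpzal ugge jcuk inyj rrw pxlg ylp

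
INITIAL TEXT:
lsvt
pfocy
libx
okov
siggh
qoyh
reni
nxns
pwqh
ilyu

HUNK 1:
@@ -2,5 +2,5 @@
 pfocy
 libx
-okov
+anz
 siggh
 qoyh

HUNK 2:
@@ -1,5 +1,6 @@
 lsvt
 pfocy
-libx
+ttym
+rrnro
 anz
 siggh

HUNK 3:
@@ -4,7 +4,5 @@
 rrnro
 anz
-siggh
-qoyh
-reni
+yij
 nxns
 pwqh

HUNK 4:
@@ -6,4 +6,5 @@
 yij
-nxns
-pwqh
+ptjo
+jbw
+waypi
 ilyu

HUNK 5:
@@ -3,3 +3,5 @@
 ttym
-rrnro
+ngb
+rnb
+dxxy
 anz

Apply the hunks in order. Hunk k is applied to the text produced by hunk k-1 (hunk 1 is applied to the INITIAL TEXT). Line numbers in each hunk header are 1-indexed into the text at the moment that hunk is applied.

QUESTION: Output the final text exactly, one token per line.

Hunk 1: at line 2 remove [okov] add [anz] -> 10 lines: lsvt pfocy libx anz siggh qoyh reni nxns pwqh ilyu
Hunk 2: at line 1 remove [libx] add [ttym,rrnro] -> 11 lines: lsvt pfocy ttym rrnro anz siggh qoyh reni nxns pwqh ilyu
Hunk 3: at line 4 remove [siggh,qoyh,reni] add [yij] -> 9 lines: lsvt pfocy ttym rrnro anz yij nxns pwqh ilyu
Hunk 4: at line 6 remove [nxns,pwqh] add [ptjo,jbw,waypi] -> 10 lines: lsvt pfocy ttym rrnro anz yij ptjo jbw waypi ilyu
Hunk 5: at line 3 remove [rrnro] add [ngb,rnb,dxxy] -> 12 lines: lsvt pfocy ttym ngb rnb dxxy anz yij ptjo jbw waypi ilyu

Answer: lsvt
pfocy
ttym
ngb
rnb
dxxy
anz
yij
ptjo
jbw
waypi
ilyu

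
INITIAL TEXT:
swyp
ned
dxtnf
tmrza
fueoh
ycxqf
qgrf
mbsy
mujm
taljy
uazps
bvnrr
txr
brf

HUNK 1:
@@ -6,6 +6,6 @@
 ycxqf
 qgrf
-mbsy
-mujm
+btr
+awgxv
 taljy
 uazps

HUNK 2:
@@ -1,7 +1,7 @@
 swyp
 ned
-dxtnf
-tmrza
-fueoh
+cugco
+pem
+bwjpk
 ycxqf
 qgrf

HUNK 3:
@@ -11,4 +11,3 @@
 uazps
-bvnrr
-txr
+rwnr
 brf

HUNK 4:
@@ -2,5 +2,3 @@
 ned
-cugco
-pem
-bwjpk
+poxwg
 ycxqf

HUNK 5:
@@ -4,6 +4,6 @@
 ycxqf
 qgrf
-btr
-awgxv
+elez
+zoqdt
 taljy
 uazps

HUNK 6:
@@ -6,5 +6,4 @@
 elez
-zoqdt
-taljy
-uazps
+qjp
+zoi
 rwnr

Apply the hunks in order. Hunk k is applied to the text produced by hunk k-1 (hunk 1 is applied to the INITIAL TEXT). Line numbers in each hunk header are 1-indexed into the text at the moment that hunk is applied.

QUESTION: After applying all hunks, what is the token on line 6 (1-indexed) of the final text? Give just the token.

Answer: elez

Derivation:
Hunk 1: at line 6 remove [mbsy,mujm] add [btr,awgxv] -> 14 lines: swyp ned dxtnf tmrza fueoh ycxqf qgrf btr awgxv taljy uazps bvnrr txr brf
Hunk 2: at line 1 remove [dxtnf,tmrza,fueoh] add [cugco,pem,bwjpk] -> 14 lines: swyp ned cugco pem bwjpk ycxqf qgrf btr awgxv taljy uazps bvnrr txr brf
Hunk 3: at line 11 remove [bvnrr,txr] add [rwnr] -> 13 lines: swyp ned cugco pem bwjpk ycxqf qgrf btr awgxv taljy uazps rwnr brf
Hunk 4: at line 2 remove [cugco,pem,bwjpk] add [poxwg] -> 11 lines: swyp ned poxwg ycxqf qgrf btr awgxv taljy uazps rwnr brf
Hunk 5: at line 4 remove [btr,awgxv] add [elez,zoqdt] -> 11 lines: swyp ned poxwg ycxqf qgrf elez zoqdt taljy uazps rwnr brf
Hunk 6: at line 6 remove [zoqdt,taljy,uazps] add [qjp,zoi] -> 10 lines: swyp ned poxwg ycxqf qgrf elez qjp zoi rwnr brf
Final line 6: elez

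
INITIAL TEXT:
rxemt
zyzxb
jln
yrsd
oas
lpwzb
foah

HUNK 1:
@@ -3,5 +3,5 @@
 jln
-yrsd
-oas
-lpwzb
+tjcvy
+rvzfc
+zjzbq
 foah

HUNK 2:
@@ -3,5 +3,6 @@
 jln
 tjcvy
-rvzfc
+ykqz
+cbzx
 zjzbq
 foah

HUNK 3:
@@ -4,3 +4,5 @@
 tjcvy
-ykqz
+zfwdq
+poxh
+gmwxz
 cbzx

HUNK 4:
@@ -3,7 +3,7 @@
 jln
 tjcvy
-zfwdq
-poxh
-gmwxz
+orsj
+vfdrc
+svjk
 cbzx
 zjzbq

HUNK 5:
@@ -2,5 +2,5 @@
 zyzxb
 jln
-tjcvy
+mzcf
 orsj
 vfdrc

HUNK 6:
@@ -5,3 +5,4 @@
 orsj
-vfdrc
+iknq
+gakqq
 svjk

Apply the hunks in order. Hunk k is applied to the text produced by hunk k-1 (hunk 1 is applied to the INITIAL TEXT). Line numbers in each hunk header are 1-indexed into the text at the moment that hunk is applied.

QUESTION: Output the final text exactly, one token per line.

Answer: rxemt
zyzxb
jln
mzcf
orsj
iknq
gakqq
svjk
cbzx
zjzbq
foah

Derivation:
Hunk 1: at line 3 remove [yrsd,oas,lpwzb] add [tjcvy,rvzfc,zjzbq] -> 7 lines: rxemt zyzxb jln tjcvy rvzfc zjzbq foah
Hunk 2: at line 3 remove [rvzfc] add [ykqz,cbzx] -> 8 lines: rxemt zyzxb jln tjcvy ykqz cbzx zjzbq foah
Hunk 3: at line 4 remove [ykqz] add [zfwdq,poxh,gmwxz] -> 10 lines: rxemt zyzxb jln tjcvy zfwdq poxh gmwxz cbzx zjzbq foah
Hunk 4: at line 3 remove [zfwdq,poxh,gmwxz] add [orsj,vfdrc,svjk] -> 10 lines: rxemt zyzxb jln tjcvy orsj vfdrc svjk cbzx zjzbq foah
Hunk 5: at line 2 remove [tjcvy] add [mzcf] -> 10 lines: rxemt zyzxb jln mzcf orsj vfdrc svjk cbzx zjzbq foah
Hunk 6: at line 5 remove [vfdrc] add [iknq,gakqq] -> 11 lines: rxemt zyzxb jln mzcf orsj iknq gakqq svjk cbzx zjzbq foah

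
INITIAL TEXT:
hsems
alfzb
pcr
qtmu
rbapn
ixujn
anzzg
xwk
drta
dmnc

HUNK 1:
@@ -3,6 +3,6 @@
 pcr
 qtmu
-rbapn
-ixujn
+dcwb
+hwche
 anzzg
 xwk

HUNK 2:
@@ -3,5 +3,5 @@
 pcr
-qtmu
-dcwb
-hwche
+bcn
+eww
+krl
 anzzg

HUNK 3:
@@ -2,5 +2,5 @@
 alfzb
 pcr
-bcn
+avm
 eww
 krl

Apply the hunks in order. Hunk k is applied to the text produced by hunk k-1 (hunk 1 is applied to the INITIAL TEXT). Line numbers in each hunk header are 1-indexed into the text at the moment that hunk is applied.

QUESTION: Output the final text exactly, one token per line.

Answer: hsems
alfzb
pcr
avm
eww
krl
anzzg
xwk
drta
dmnc

Derivation:
Hunk 1: at line 3 remove [rbapn,ixujn] add [dcwb,hwche] -> 10 lines: hsems alfzb pcr qtmu dcwb hwche anzzg xwk drta dmnc
Hunk 2: at line 3 remove [qtmu,dcwb,hwche] add [bcn,eww,krl] -> 10 lines: hsems alfzb pcr bcn eww krl anzzg xwk drta dmnc
Hunk 3: at line 2 remove [bcn] add [avm] -> 10 lines: hsems alfzb pcr avm eww krl anzzg xwk drta dmnc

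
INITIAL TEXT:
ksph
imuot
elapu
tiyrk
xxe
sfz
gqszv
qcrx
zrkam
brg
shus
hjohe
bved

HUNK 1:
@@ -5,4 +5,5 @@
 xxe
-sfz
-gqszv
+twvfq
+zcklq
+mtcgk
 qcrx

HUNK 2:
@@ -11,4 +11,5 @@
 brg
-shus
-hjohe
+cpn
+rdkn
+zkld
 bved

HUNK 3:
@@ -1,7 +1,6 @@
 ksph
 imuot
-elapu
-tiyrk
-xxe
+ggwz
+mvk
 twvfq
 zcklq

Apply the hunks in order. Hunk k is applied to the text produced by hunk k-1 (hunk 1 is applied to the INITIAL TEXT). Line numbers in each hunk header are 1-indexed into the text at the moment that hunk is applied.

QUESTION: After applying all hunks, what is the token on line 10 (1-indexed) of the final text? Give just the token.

Answer: brg

Derivation:
Hunk 1: at line 5 remove [sfz,gqszv] add [twvfq,zcklq,mtcgk] -> 14 lines: ksph imuot elapu tiyrk xxe twvfq zcklq mtcgk qcrx zrkam brg shus hjohe bved
Hunk 2: at line 11 remove [shus,hjohe] add [cpn,rdkn,zkld] -> 15 lines: ksph imuot elapu tiyrk xxe twvfq zcklq mtcgk qcrx zrkam brg cpn rdkn zkld bved
Hunk 3: at line 1 remove [elapu,tiyrk,xxe] add [ggwz,mvk] -> 14 lines: ksph imuot ggwz mvk twvfq zcklq mtcgk qcrx zrkam brg cpn rdkn zkld bved
Final line 10: brg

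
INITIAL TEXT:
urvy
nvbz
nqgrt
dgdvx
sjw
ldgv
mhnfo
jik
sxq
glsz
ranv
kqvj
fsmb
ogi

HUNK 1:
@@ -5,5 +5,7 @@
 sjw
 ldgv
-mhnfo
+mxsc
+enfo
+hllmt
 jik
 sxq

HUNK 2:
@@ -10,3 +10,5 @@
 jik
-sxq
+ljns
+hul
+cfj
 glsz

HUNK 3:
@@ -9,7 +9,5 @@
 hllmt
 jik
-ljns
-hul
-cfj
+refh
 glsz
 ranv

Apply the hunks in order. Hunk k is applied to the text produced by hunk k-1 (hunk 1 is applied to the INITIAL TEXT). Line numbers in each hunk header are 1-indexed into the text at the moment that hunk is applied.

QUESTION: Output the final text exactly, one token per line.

Answer: urvy
nvbz
nqgrt
dgdvx
sjw
ldgv
mxsc
enfo
hllmt
jik
refh
glsz
ranv
kqvj
fsmb
ogi

Derivation:
Hunk 1: at line 5 remove [mhnfo] add [mxsc,enfo,hllmt] -> 16 lines: urvy nvbz nqgrt dgdvx sjw ldgv mxsc enfo hllmt jik sxq glsz ranv kqvj fsmb ogi
Hunk 2: at line 10 remove [sxq] add [ljns,hul,cfj] -> 18 lines: urvy nvbz nqgrt dgdvx sjw ldgv mxsc enfo hllmt jik ljns hul cfj glsz ranv kqvj fsmb ogi
Hunk 3: at line 9 remove [ljns,hul,cfj] add [refh] -> 16 lines: urvy nvbz nqgrt dgdvx sjw ldgv mxsc enfo hllmt jik refh glsz ranv kqvj fsmb ogi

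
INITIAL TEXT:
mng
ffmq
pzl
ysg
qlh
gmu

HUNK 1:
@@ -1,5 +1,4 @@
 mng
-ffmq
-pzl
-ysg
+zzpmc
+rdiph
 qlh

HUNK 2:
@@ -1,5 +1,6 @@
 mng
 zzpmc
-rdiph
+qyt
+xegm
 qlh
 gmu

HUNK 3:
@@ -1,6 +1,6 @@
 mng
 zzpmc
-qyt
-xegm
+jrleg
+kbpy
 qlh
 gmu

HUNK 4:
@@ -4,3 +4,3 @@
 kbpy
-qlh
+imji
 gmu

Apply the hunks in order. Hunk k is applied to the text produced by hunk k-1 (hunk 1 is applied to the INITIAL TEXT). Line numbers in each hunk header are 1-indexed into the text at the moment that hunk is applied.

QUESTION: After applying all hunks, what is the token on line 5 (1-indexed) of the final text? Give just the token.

Hunk 1: at line 1 remove [ffmq,pzl,ysg] add [zzpmc,rdiph] -> 5 lines: mng zzpmc rdiph qlh gmu
Hunk 2: at line 1 remove [rdiph] add [qyt,xegm] -> 6 lines: mng zzpmc qyt xegm qlh gmu
Hunk 3: at line 1 remove [qyt,xegm] add [jrleg,kbpy] -> 6 lines: mng zzpmc jrleg kbpy qlh gmu
Hunk 4: at line 4 remove [qlh] add [imji] -> 6 lines: mng zzpmc jrleg kbpy imji gmu
Final line 5: imji

Answer: imji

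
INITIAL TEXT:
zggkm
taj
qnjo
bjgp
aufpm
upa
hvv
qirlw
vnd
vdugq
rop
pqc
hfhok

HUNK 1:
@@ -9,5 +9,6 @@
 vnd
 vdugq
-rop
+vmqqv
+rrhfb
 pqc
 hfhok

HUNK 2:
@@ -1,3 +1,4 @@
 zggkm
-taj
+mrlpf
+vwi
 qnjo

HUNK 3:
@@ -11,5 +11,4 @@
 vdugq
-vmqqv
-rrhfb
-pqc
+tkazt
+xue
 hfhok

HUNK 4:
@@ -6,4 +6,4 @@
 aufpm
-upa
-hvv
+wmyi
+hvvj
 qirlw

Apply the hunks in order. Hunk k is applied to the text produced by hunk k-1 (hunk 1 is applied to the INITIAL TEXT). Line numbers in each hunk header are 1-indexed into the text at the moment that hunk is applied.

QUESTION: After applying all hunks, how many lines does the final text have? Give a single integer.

Hunk 1: at line 9 remove [rop] add [vmqqv,rrhfb] -> 14 lines: zggkm taj qnjo bjgp aufpm upa hvv qirlw vnd vdugq vmqqv rrhfb pqc hfhok
Hunk 2: at line 1 remove [taj] add [mrlpf,vwi] -> 15 lines: zggkm mrlpf vwi qnjo bjgp aufpm upa hvv qirlw vnd vdugq vmqqv rrhfb pqc hfhok
Hunk 3: at line 11 remove [vmqqv,rrhfb,pqc] add [tkazt,xue] -> 14 lines: zggkm mrlpf vwi qnjo bjgp aufpm upa hvv qirlw vnd vdugq tkazt xue hfhok
Hunk 4: at line 6 remove [upa,hvv] add [wmyi,hvvj] -> 14 lines: zggkm mrlpf vwi qnjo bjgp aufpm wmyi hvvj qirlw vnd vdugq tkazt xue hfhok
Final line count: 14

Answer: 14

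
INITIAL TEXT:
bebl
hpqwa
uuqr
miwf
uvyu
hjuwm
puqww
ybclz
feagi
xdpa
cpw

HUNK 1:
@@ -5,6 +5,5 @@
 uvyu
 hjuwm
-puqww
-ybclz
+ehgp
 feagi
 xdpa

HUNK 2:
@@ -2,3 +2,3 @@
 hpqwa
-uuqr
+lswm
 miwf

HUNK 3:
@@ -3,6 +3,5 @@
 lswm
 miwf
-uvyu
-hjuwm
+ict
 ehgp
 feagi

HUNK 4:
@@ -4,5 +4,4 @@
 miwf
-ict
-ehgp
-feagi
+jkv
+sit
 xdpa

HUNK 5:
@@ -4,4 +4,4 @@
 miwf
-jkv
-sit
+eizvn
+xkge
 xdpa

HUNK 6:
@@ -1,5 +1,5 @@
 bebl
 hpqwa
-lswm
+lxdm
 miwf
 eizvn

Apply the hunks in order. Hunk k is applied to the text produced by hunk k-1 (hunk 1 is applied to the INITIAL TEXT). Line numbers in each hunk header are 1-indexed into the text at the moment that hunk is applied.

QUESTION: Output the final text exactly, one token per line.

Hunk 1: at line 5 remove [puqww,ybclz] add [ehgp] -> 10 lines: bebl hpqwa uuqr miwf uvyu hjuwm ehgp feagi xdpa cpw
Hunk 2: at line 2 remove [uuqr] add [lswm] -> 10 lines: bebl hpqwa lswm miwf uvyu hjuwm ehgp feagi xdpa cpw
Hunk 3: at line 3 remove [uvyu,hjuwm] add [ict] -> 9 lines: bebl hpqwa lswm miwf ict ehgp feagi xdpa cpw
Hunk 4: at line 4 remove [ict,ehgp,feagi] add [jkv,sit] -> 8 lines: bebl hpqwa lswm miwf jkv sit xdpa cpw
Hunk 5: at line 4 remove [jkv,sit] add [eizvn,xkge] -> 8 lines: bebl hpqwa lswm miwf eizvn xkge xdpa cpw
Hunk 6: at line 1 remove [lswm] add [lxdm] -> 8 lines: bebl hpqwa lxdm miwf eizvn xkge xdpa cpw

Answer: bebl
hpqwa
lxdm
miwf
eizvn
xkge
xdpa
cpw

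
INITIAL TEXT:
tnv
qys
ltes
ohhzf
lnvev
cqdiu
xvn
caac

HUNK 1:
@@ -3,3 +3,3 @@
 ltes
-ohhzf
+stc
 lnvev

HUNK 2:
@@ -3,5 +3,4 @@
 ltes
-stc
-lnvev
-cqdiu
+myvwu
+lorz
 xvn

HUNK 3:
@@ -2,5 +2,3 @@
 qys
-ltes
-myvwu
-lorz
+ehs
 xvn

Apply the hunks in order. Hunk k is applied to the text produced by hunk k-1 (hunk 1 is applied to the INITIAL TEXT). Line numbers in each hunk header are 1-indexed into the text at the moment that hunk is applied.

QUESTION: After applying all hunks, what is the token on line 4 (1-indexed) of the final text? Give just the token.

Hunk 1: at line 3 remove [ohhzf] add [stc] -> 8 lines: tnv qys ltes stc lnvev cqdiu xvn caac
Hunk 2: at line 3 remove [stc,lnvev,cqdiu] add [myvwu,lorz] -> 7 lines: tnv qys ltes myvwu lorz xvn caac
Hunk 3: at line 2 remove [ltes,myvwu,lorz] add [ehs] -> 5 lines: tnv qys ehs xvn caac
Final line 4: xvn

Answer: xvn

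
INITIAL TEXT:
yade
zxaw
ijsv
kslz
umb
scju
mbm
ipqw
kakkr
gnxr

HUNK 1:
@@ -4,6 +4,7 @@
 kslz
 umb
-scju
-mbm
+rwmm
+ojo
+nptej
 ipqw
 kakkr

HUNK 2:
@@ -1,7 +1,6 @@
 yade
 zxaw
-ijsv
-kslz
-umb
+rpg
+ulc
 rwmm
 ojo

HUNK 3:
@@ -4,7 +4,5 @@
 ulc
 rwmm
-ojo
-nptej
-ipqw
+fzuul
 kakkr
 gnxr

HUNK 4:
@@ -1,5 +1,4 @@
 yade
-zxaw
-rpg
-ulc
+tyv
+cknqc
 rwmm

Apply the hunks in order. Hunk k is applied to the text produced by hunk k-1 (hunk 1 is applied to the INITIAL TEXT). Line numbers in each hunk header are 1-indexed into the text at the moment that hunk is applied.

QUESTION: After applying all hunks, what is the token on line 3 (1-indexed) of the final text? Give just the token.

Hunk 1: at line 4 remove [scju,mbm] add [rwmm,ojo,nptej] -> 11 lines: yade zxaw ijsv kslz umb rwmm ojo nptej ipqw kakkr gnxr
Hunk 2: at line 1 remove [ijsv,kslz,umb] add [rpg,ulc] -> 10 lines: yade zxaw rpg ulc rwmm ojo nptej ipqw kakkr gnxr
Hunk 3: at line 4 remove [ojo,nptej,ipqw] add [fzuul] -> 8 lines: yade zxaw rpg ulc rwmm fzuul kakkr gnxr
Hunk 4: at line 1 remove [zxaw,rpg,ulc] add [tyv,cknqc] -> 7 lines: yade tyv cknqc rwmm fzuul kakkr gnxr
Final line 3: cknqc

Answer: cknqc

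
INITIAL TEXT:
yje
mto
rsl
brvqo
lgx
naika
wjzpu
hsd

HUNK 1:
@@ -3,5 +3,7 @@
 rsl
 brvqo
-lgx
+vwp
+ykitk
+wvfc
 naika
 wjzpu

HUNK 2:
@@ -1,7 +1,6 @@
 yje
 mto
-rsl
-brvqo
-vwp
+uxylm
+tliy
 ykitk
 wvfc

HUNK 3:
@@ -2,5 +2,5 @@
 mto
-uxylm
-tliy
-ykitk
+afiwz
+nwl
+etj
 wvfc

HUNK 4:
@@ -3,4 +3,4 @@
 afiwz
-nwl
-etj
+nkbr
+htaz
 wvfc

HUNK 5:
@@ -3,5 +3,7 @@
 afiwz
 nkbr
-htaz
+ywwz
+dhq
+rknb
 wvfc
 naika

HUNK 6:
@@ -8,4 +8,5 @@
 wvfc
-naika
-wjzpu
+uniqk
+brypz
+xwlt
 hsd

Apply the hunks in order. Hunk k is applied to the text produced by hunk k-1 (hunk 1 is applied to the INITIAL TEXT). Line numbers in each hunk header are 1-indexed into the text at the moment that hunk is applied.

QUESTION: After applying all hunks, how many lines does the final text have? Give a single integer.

Hunk 1: at line 3 remove [lgx] add [vwp,ykitk,wvfc] -> 10 lines: yje mto rsl brvqo vwp ykitk wvfc naika wjzpu hsd
Hunk 2: at line 1 remove [rsl,brvqo,vwp] add [uxylm,tliy] -> 9 lines: yje mto uxylm tliy ykitk wvfc naika wjzpu hsd
Hunk 3: at line 2 remove [uxylm,tliy,ykitk] add [afiwz,nwl,etj] -> 9 lines: yje mto afiwz nwl etj wvfc naika wjzpu hsd
Hunk 4: at line 3 remove [nwl,etj] add [nkbr,htaz] -> 9 lines: yje mto afiwz nkbr htaz wvfc naika wjzpu hsd
Hunk 5: at line 3 remove [htaz] add [ywwz,dhq,rknb] -> 11 lines: yje mto afiwz nkbr ywwz dhq rknb wvfc naika wjzpu hsd
Hunk 6: at line 8 remove [naika,wjzpu] add [uniqk,brypz,xwlt] -> 12 lines: yje mto afiwz nkbr ywwz dhq rknb wvfc uniqk brypz xwlt hsd
Final line count: 12

Answer: 12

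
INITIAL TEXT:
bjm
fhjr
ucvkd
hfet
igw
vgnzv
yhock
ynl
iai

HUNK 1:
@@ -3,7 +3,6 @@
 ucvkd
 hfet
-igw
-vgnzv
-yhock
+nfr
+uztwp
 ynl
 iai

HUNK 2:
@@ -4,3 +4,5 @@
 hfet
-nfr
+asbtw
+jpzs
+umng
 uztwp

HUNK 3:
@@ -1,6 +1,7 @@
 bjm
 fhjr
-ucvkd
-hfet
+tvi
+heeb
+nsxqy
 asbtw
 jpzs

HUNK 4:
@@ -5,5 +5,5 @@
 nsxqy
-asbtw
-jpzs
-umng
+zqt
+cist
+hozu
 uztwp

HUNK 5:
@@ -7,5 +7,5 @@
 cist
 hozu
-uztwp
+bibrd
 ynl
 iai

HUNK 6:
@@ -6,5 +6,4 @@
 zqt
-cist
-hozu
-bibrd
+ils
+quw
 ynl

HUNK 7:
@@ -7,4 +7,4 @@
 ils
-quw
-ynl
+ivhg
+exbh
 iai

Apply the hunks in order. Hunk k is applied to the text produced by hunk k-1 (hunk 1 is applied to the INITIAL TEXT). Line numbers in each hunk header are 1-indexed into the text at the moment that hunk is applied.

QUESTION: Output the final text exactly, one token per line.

Answer: bjm
fhjr
tvi
heeb
nsxqy
zqt
ils
ivhg
exbh
iai

Derivation:
Hunk 1: at line 3 remove [igw,vgnzv,yhock] add [nfr,uztwp] -> 8 lines: bjm fhjr ucvkd hfet nfr uztwp ynl iai
Hunk 2: at line 4 remove [nfr] add [asbtw,jpzs,umng] -> 10 lines: bjm fhjr ucvkd hfet asbtw jpzs umng uztwp ynl iai
Hunk 3: at line 1 remove [ucvkd,hfet] add [tvi,heeb,nsxqy] -> 11 lines: bjm fhjr tvi heeb nsxqy asbtw jpzs umng uztwp ynl iai
Hunk 4: at line 5 remove [asbtw,jpzs,umng] add [zqt,cist,hozu] -> 11 lines: bjm fhjr tvi heeb nsxqy zqt cist hozu uztwp ynl iai
Hunk 5: at line 7 remove [uztwp] add [bibrd] -> 11 lines: bjm fhjr tvi heeb nsxqy zqt cist hozu bibrd ynl iai
Hunk 6: at line 6 remove [cist,hozu,bibrd] add [ils,quw] -> 10 lines: bjm fhjr tvi heeb nsxqy zqt ils quw ynl iai
Hunk 7: at line 7 remove [quw,ynl] add [ivhg,exbh] -> 10 lines: bjm fhjr tvi heeb nsxqy zqt ils ivhg exbh iai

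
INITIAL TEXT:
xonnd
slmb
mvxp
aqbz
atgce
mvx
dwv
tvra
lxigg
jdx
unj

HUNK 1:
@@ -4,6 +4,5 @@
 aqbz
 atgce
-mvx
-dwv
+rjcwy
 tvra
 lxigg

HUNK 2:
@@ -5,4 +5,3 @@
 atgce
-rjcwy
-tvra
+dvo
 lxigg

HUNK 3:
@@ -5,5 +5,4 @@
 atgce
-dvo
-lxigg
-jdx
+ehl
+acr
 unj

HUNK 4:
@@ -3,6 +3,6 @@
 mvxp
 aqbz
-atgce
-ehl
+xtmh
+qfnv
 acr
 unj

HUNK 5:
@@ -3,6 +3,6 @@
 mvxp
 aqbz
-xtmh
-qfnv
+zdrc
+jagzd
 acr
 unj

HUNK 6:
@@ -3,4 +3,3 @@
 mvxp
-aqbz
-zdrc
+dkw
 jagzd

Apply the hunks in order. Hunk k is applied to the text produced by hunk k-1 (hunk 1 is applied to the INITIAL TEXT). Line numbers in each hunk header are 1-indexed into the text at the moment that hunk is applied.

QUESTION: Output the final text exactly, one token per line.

Hunk 1: at line 4 remove [mvx,dwv] add [rjcwy] -> 10 lines: xonnd slmb mvxp aqbz atgce rjcwy tvra lxigg jdx unj
Hunk 2: at line 5 remove [rjcwy,tvra] add [dvo] -> 9 lines: xonnd slmb mvxp aqbz atgce dvo lxigg jdx unj
Hunk 3: at line 5 remove [dvo,lxigg,jdx] add [ehl,acr] -> 8 lines: xonnd slmb mvxp aqbz atgce ehl acr unj
Hunk 4: at line 3 remove [atgce,ehl] add [xtmh,qfnv] -> 8 lines: xonnd slmb mvxp aqbz xtmh qfnv acr unj
Hunk 5: at line 3 remove [xtmh,qfnv] add [zdrc,jagzd] -> 8 lines: xonnd slmb mvxp aqbz zdrc jagzd acr unj
Hunk 6: at line 3 remove [aqbz,zdrc] add [dkw] -> 7 lines: xonnd slmb mvxp dkw jagzd acr unj

Answer: xonnd
slmb
mvxp
dkw
jagzd
acr
unj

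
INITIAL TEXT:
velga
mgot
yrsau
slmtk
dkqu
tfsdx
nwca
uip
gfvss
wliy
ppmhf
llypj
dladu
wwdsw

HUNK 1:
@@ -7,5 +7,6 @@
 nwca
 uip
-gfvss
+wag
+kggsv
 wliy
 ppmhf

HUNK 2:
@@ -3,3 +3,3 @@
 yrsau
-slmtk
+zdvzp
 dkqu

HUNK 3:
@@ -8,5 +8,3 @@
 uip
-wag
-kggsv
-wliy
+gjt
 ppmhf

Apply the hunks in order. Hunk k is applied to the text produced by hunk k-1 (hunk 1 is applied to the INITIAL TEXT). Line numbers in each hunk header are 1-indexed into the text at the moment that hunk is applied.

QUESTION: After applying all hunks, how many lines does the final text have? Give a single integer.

Hunk 1: at line 7 remove [gfvss] add [wag,kggsv] -> 15 lines: velga mgot yrsau slmtk dkqu tfsdx nwca uip wag kggsv wliy ppmhf llypj dladu wwdsw
Hunk 2: at line 3 remove [slmtk] add [zdvzp] -> 15 lines: velga mgot yrsau zdvzp dkqu tfsdx nwca uip wag kggsv wliy ppmhf llypj dladu wwdsw
Hunk 3: at line 8 remove [wag,kggsv,wliy] add [gjt] -> 13 lines: velga mgot yrsau zdvzp dkqu tfsdx nwca uip gjt ppmhf llypj dladu wwdsw
Final line count: 13

Answer: 13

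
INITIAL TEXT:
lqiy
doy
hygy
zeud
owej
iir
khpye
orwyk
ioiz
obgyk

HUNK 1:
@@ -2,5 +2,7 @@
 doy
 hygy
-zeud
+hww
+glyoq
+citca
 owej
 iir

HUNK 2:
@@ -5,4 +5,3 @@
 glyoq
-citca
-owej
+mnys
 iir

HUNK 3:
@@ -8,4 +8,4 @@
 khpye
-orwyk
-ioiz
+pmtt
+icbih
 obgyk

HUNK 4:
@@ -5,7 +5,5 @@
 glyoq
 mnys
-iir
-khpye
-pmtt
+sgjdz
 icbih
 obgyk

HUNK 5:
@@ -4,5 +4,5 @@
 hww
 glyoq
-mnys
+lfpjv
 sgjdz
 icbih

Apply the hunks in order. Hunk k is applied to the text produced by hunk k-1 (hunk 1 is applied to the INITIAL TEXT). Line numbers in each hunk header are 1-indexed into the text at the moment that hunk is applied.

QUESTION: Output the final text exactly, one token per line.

Answer: lqiy
doy
hygy
hww
glyoq
lfpjv
sgjdz
icbih
obgyk

Derivation:
Hunk 1: at line 2 remove [zeud] add [hww,glyoq,citca] -> 12 lines: lqiy doy hygy hww glyoq citca owej iir khpye orwyk ioiz obgyk
Hunk 2: at line 5 remove [citca,owej] add [mnys] -> 11 lines: lqiy doy hygy hww glyoq mnys iir khpye orwyk ioiz obgyk
Hunk 3: at line 8 remove [orwyk,ioiz] add [pmtt,icbih] -> 11 lines: lqiy doy hygy hww glyoq mnys iir khpye pmtt icbih obgyk
Hunk 4: at line 5 remove [iir,khpye,pmtt] add [sgjdz] -> 9 lines: lqiy doy hygy hww glyoq mnys sgjdz icbih obgyk
Hunk 5: at line 4 remove [mnys] add [lfpjv] -> 9 lines: lqiy doy hygy hww glyoq lfpjv sgjdz icbih obgyk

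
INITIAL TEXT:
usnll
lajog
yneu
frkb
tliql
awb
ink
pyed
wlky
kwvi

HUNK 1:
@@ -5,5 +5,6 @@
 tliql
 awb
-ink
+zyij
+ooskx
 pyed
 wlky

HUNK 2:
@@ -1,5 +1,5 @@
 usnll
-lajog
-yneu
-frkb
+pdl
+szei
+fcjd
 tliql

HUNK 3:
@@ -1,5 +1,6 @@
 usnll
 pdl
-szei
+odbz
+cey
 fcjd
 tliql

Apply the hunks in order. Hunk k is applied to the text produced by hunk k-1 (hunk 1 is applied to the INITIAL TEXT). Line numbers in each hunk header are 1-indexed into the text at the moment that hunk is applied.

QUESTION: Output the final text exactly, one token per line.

Answer: usnll
pdl
odbz
cey
fcjd
tliql
awb
zyij
ooskx
pyed
wlky
kwvi

Derivation:
Hunk 1: at line 5 remove [ink] add [zyij,ooskx] -> 11 lines: usnll lajog yneu frkb tliql awb zyij ooskx pyed wlky kwvi
Hunk 2: at line 1 remove [lajog,yneu,frkb] add [pdl,szei,fcjd] -> 11 lines: usnll pdl szei fcjd tliql awb zyij ooskx pyed wlky kwvi
Hunk 3: at line 1 remove [szei] add [odbz,cey] -> 12 lines: usnll pdl odbz cey fcjd tliql awb zyij ooskx pyed wlky kwvi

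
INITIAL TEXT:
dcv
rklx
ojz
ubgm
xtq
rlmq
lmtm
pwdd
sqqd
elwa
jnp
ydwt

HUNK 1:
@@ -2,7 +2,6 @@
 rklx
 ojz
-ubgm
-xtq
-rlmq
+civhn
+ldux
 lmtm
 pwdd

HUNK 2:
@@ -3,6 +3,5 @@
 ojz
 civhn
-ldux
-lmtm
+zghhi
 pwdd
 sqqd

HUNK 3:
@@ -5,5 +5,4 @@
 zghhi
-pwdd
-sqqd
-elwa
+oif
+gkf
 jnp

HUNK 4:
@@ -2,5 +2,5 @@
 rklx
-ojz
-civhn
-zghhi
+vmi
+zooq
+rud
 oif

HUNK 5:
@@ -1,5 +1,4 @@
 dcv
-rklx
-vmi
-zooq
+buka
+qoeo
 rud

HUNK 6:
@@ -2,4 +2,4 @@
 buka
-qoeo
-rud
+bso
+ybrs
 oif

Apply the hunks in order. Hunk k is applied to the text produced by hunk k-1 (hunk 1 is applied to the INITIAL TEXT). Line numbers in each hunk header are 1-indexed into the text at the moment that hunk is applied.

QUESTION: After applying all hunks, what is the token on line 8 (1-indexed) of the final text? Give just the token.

Answer: ydwt

Derivation:
Hunk 1: at line 2 remove [ubgm,xtq,rlmq] add [civhn,ldux] -> 11 lines: dcv rklx ojz civhn ldux lmtm pwdd sqqd elwa jnp ydwt
Hunk 2: at line 3 remove [ldux,lmtm] add [zghhi] -> 10 lines: dcv rklx ojz civhn zghhi pwdd sqqd elwa jnp ydwt
Hunk 3: at line 5 remove [pwdd,sqqd,elwa] add [oif,gkf] -> 9 lines: dcv rklx ojz civhn zghhi oif gkf jnp ydwt
Hunk 4: at line 2 remove [ojz,civhn,zghhi] add [vmi,zooq,rud] -> 9 lines: dcv rklx vmi zooq rud oif gkf jnp ydwt
Hunk 5: at line 1 remove [rklx,vmi,zooq] add [buka,qoeo] -> 8 lines: dcv buka qoeo rud oif gkf jnp ydwt
Hunk 6: at line 2 remove [qoeo,rud] add [bso,ybrs] -> 8 lines: dcv buka bso ybrs oif gkf jnp ydwt
Final line 8: ydwt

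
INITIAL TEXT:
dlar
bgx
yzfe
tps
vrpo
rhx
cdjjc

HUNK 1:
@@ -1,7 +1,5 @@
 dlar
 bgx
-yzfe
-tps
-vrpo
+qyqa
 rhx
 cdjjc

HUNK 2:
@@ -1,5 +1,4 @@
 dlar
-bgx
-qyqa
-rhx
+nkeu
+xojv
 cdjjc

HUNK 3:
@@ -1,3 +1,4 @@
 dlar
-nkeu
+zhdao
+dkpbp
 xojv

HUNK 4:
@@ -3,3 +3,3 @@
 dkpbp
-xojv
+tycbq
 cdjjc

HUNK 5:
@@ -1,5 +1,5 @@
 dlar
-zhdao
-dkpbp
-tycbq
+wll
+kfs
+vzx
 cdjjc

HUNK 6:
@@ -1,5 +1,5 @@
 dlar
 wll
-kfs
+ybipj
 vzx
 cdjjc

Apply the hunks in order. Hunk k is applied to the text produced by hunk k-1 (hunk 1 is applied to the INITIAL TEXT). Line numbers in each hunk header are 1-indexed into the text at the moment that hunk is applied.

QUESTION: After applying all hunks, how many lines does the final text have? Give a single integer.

Answer: 5

Derivation:
Hunk 1: at line 1 remove [yzfe,tps,vrpo] add [qyqa] -> 5 lines: dlar bgx qyqa rhx cdjjc
Hunk 2: at line 1 remove [bgx,qyqa,rhx] add [nkeu,xojv] -> 4 lines: dlar nkeu xojv cdjjc
Hunk 3: at line 1 remove [nkeu] add [zhdao,dkpbp] -> 5 lines: dlar zhdao dkpbp xojv cdjjc
Hunk 4: at line 3 remove [xojv] add [tycbq] -> 5 lines: dlar zhdao dkpbp tycbq cdjjc
Hunk 5: at line 1 remove [zhdao,dkpbp,tycbq] add [wll,kfs,vzx] -> 5 lines: dlar wll kfs vzx cdjjc
Hunk 6: at line 1 remove [kfs] add [ybipj] -> 5 lines: dlar wll ybipj vzx cdjjc
Final line count: 5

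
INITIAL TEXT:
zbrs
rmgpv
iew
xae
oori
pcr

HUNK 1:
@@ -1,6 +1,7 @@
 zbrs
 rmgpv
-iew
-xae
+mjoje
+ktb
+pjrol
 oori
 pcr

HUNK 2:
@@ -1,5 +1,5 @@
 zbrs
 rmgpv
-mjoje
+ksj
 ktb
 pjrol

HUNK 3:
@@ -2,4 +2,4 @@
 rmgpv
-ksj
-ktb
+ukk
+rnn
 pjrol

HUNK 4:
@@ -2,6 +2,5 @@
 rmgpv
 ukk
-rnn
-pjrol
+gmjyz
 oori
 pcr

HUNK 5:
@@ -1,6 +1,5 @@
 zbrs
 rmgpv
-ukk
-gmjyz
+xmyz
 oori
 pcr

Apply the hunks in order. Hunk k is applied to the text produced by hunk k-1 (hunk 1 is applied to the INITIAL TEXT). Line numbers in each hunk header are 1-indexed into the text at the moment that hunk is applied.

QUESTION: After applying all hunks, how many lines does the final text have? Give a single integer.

Answer: 5

Derivation:
Hunk 1: at line 1 remove [iew,xae] add [mjoje,ktb,pjrol] -> 7 lines: zbrs rmgpv mjoje ktb pjrol oori pcr
Hunk 2: at line 1 remove [mjoje] add [ksj] -> 7 lines: zbrs rmgpv ksj ktb pjrol oori pcr
Hunk 3: at line 2 remove [ksj,ktb] add [ukk,rnn] -> 7 lines: zbrs rmgpv ukk rnn pjrol oori pcr
Hunk 4: at line 2 remove [rnn,pjrol] add [gmjyz] -> 6 lines: zbrs rmgpv ukk gmjyz oori pcr
Hunk 5: at line 1 remove [ukk,gmjyz] add [xmyz] -> 5 lines: zbrs rmgpv xmyz oori pcr
Final line count: 5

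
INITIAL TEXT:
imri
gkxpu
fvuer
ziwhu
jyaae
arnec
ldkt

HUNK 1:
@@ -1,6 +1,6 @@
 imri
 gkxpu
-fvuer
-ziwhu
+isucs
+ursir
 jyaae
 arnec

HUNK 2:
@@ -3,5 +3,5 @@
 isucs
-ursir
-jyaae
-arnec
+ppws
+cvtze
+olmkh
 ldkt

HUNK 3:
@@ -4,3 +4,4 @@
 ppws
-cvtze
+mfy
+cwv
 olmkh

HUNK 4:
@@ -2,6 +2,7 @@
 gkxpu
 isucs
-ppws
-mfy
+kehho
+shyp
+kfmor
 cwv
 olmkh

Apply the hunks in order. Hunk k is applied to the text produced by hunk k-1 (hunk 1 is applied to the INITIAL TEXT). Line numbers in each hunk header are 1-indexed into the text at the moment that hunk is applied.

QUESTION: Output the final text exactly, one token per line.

Hunk 1: at line 1 remove [fvuer,ziwhu] add [isucs,ursir] -> 7 lines: imri gkxpu isucs ursir jyaae arnec ldkt
Hunk 2: at line 3 remove [ursir,jyaae,arnec] add [ppws,cvtze,olmkh] -> 7 lines: imri gkxpu isucs ppws cvtze olmkh ldkt
Hunk 3: at line 4 remove [cvtze] add [mfy,cwv] -> 8 lines: imri gkxpu isucs ppws mfy cwv olmkh ldkt
Hunk 4: at line 2 remove [ppws,mfy] add [kehho,shyp,kfmor] -> 9 lines: imri gkxpu isucs kehho shyp kfmor cwv olmkh ldkt

Answer: imri
gkxpu
isucs
kehho
shyp
kfmor
cwv
olmkh
ldkt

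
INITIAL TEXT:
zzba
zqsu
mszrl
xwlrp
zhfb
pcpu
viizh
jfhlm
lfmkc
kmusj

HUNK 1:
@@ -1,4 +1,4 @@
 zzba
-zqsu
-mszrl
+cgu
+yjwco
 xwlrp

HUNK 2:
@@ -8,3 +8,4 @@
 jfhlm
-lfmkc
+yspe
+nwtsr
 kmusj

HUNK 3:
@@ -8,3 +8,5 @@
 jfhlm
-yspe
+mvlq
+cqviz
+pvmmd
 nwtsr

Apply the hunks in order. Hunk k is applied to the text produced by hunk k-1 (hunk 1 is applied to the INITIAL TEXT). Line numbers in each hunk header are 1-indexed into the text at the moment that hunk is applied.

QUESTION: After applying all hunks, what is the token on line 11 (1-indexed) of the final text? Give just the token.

Answer: pvmmd

Derivation:
Hunk 1: at line 1 remove [zqsu,mszrl] add [cgu,yjwco] -> 10 lines: zzba cgu yjwco xwlrp zhfb pcpu viizh jfhlm lfmkc kmusj
Hunk 2: at line 8 remove [lfmkc] add [yspe,nwtsr] -> 11 lines: zzba cgu yjwco xwlrp zhfb pcpu viizh jfhlm yspe nwtsr kmusj
Hunk 3: at line 8 remove [yspe] add [mvlq,cqviz,pvmmd] -> 13 lines: zzba cgu yjwco xwlrp zhfb pcpu viizh jfhlm mvlq cqviz pvmmd nwtsr kmusj
Final line 11: pvmmd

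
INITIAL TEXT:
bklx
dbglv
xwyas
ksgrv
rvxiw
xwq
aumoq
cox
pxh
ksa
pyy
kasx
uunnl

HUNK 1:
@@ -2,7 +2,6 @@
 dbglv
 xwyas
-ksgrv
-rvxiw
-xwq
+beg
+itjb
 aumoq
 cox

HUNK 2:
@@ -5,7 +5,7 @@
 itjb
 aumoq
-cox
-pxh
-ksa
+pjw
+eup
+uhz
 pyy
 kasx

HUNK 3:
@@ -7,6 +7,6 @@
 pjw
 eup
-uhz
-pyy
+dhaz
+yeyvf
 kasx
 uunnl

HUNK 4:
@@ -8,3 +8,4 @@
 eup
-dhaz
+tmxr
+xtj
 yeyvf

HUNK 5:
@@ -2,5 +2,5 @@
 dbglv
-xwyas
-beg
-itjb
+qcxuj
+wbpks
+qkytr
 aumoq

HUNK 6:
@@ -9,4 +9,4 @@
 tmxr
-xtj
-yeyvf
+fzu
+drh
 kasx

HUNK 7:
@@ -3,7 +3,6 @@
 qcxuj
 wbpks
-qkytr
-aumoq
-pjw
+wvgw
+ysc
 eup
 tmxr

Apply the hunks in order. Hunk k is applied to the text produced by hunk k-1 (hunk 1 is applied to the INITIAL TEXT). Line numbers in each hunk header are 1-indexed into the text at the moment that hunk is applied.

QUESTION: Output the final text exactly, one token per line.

Answer: bklx
dbglv
qcxuj
wbpks
wvgw
ysc
eup
tmxr
fzu
drh
kasx
uunnl

Derivation:
Hunk 1: at line 2 remove [ksgrv,rvxiw,xwq] add [beg,itjb] -> 12 lines: bklx dbglv xwyas beg itjb aumoq cox pxh ksa pyy kasx uunnl
Hunk 2: at line 5 remove [cox,pxh,ksa] add [pjw,eup,uhz] -> 12 lines: bklx dbglv xwyas beg itjb aumoq pjw eup uhz pyy kasx uunnl
Hunk 3: at line 7 remove [uhz,pyy] add [dhaz,yeyvf] -> 12 lines: bklx dbglv xwyas beg itjb aumoq pjw eup dhaz yeyvf kasx uunnl
Hunk 4: at line 8 remove [dhaz] add [tmxr,xtj] -> 13 lines: bklx dbglv xwyas beg itjb aumoq pjw eup tmxr xtj yeyvf kasx uunnl
Hunk 5: at line 2 remove [xwyas,beg,itjb] add [qcxuj,wbpks,qkytr] -> 13 lines: bklx dbglv qcxuj wbpks qkytr aumoq pjw eup tmxr xtj yeyvf kasx uunnl
Hunk 6: at line 9 remove [xtj,yeyvf] add [fzu,drh] -> 13 lines: bklx dbglv qcxuj wbpks qkytr aumoq pjw eup tmxr fzu drh kasx uunnl
Hunk 7: at line 3 remove [qkytr,aumoq,pjw] add [wvgw,ysc] -> 12 lines: bklx dbglv qcxuj wbpks wvgw ysc eup tmxr fzu drh kasx uunnl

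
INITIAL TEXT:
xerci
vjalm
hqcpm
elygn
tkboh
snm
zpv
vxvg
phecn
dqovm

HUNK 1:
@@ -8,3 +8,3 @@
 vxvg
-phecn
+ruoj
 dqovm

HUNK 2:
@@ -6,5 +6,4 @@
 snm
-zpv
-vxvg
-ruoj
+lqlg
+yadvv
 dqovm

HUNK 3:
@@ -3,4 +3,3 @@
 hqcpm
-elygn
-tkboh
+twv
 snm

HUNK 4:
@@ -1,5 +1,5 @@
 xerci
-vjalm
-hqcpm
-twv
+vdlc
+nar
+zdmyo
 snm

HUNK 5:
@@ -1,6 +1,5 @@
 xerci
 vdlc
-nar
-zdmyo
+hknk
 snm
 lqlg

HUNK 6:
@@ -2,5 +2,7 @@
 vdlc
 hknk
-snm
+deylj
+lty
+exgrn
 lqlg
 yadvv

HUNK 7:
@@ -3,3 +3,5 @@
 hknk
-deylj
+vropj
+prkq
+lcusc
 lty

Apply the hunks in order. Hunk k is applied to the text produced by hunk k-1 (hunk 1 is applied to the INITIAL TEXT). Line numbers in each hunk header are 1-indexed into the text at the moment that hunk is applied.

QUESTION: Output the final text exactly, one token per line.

Answer: xerci
vdlc
hknk
vropj
prkq
lcusc
lty
exgrn
lqlg
yadvv
dqovm

Derivation:
Hunk 1: at line 8 remove [phecn] add [ruoj] -> 10 lines: xerci vjalm hqcpm elygn tkboh snm zpv vxvg ruoj dqovm
Hunk 2: at line 6 remove [zpv,vxvg,ruoj] add [lqlg,yadvv] -> 9 lines: xerci vjalm hqcpm elygn tkboh snm lqlg yadvv dqovm
Hunk 3: at line 3 remove [elygn,tkboh] add [twv] -> 8 lines: xerci vjalm hqcpm twv snm lqlg yadvv dqovm
Hunk 4: at line 1 remove [vjalm,hqcpm,twv] add [vdlc,nar,zdmyo] -> 8 lines: xerci vdlc nar zdmyo snm lqlg yadvv dqovm
Hunk 5: at line 1 remove [nar,zdmyo] add [hknk] -> 7 lines: xerci vdlc hknk snm lqlg yadvv dqovm
Hunk 6: at line 2 remove [snm] add [deylj,lty,exgrn] -> 9 lines: xerci vdlc hknk deylj lty exgrn lqlg yadvv dqovm
Hunk 7: at line 3 remove [deylj] add [vropj,prkq,lcusc] -> 11 lines: xerci vdlc hknk vropj prkq lcusc lty exgrn lqlg yadvv dqovm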